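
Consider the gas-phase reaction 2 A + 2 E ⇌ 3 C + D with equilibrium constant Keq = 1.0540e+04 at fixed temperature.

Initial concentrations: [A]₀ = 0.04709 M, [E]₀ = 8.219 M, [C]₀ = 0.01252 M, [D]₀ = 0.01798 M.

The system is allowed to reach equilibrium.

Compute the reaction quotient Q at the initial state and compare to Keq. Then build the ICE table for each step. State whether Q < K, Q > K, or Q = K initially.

Q₀ = 2.3556e-07 vs Keq = 1.0540e+04 ⇒ Q<K, forward
Step 1:
                    A           E           C           D
  Initial     0.04709       8.219     0.01252     0.01798
  Change     -0.04708    -0.04708     0.07063     0.02354
  Equil    5.8232e-06       8.172     0.08315     0.04152
  solve Keq expr → x = 0.02354; check Q = 1.0540e+04

Q₀ = 2.3556e-07; Q < K (proceeds forward)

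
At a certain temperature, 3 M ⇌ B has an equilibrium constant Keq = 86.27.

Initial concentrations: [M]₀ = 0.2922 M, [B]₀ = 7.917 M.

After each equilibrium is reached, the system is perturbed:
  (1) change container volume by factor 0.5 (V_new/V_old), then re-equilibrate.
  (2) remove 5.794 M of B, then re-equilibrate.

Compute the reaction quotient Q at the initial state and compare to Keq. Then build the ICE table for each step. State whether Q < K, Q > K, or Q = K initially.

Q₀ = 317.3 vs Keq = 86.27 ⇒ Q>K, reverse
Step 1:
                    M           B
  I            0.2922       7.917
  C            0.1579    -0.05262
  E            0.4501       7.864
  solve Keq expr → x = -0.05262; check Q = 86.27
Then change container volume by factor 0.5 (V_new/V_old).
Step 2:
                    M           B
  I            0.9001       15.73
  C           -0.3318      0.1106
  E            0.5684       15.84
  solve Keq expr → x = 0.1106; check Q = 86.27
Then remove 5.794 M of B.
Step 3:
                    M           B
  I            0.5684       10.05
  C          -0.07962     0.02654
  E            0.4887       10.07
  solve Keq expr → x = 0.02654; check Q = 86.27

Q₀ = 317.3; Q > K (proceeds reverse)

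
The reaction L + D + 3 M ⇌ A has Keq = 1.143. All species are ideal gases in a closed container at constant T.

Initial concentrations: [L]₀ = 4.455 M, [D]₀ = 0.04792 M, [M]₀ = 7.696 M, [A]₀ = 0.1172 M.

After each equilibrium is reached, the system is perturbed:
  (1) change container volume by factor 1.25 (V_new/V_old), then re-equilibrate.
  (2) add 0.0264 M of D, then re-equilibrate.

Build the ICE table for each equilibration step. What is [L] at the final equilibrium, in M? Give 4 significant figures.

Q₀ = 0.001204 vs Keq = 1.143 ⇒ Q<K, forward
Step 1:
                   L          D          M          A
  init         4.455    0.04792      7.696     0.1172
  Δ         -0.04784   -0.04784    -0.1435    0.04784
  eq           4.407 7.6055e-05      7.552      0.165
  solve Keq expr → x = 0.04784; check Q = 1.143
Then change container volume by factor 1.25 (V_new/V_old).
Step 2:
                   L          D          M          A
  init         3.526 6.0844e-05      6.042      0.132
  Δ       8.7579e-05 8.7579e-05 2.6274e-04 -8.7579e-05
  eq           3.526 1.4842e-04      6.042     0.1319
  solve Keq expr → x = -8.7579e-05; check Q = 1.143
Then add 0.0264 M of D.
Step 3:
                   L          D          M          A
  init         3.526    0.02655      6.042     0.1319
  Δ         -0.02636   -0.02636   -0.07909    0.02636
  eq           3.499 1.8665e-04      5.963     0.1583
  solve Keq expr → x = 0.02636; check Q = 1.143

[L]_eq = 3.499 M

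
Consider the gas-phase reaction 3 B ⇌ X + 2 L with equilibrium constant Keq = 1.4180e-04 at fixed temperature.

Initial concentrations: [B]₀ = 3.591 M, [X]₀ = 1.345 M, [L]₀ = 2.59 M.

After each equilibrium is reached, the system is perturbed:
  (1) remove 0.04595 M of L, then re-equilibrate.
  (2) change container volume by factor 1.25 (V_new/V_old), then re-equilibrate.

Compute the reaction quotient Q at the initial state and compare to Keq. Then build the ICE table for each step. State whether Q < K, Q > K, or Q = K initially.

Q₀ = 0.1948 vs Keq = 1.4180e-04 ⇒ Q>K, reverse
Step 1:
                   B          X          L
  I            3.591      1.345       2.59
  C            3.257     -1.086     -2.171
  E            6.848     0.2595     0.4189
  solve Keq expr → x = -1.086; check Q = 1.4180e-04
Then remove 0.04595 M of L.
Step 2:
                   B          X          L
  I            6.848     0.2595      0.373
  C         -0.04533    0.01511    0.03022
  E            6.802     0.2746     0.4032
  solve Keq expr → x = 0.01511; check Q = 1.4180e-04
Then change container volume by factor 1.25 (V_new/V_old).
Step 3:
                   B          X          L
  I            5.442     0.2197     0.3225
  C                0          0          0
  E            5.442     0.2197     0.3225
  solve Keq expr → x = 0; check Q = 1.4180e-04

Q₀ = 0.1948; Q > K (proceeds reverse)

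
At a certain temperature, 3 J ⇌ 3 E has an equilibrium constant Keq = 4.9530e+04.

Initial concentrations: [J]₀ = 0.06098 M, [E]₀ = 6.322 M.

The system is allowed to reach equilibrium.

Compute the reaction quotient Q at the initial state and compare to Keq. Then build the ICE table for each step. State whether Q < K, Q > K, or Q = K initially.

Q₀ = 1.1143e+06; Q > K (proceeds reverse)

Q₀ = 1.1143e+06 vs Keq = 4.9530e+04 ⇒ Q>K, reverse
Step 1:
                    J           E
  I           0.06098       6.322
  C            0.1082     -0.1082
  E            0.1692       6.214
  solve Keq expr → x = -0.03607; check Q = 4.9530e+04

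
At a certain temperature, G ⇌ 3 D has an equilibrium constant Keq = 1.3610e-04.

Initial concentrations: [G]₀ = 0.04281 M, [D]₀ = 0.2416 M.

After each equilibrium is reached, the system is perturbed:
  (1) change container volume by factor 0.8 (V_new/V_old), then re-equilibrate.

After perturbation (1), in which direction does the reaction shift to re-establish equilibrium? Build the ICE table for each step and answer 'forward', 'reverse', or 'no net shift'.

Direction: reverse

Q₀ = 0.3294 vs Keq = 1.3610e-04 ⇒ Q>K, reverse
Step 1:
                    G           D
  Initial     0.04281      0.2416
  Change       0.0722     -0.2166
  Equil         0.115     0.02501
  solve Keq expr → x = -0.0722; check Q = 1.3610e-04
Then change container volume by factor 0.8 (V_new/V_old).
Step 2:
                    G           D
  Initial      0.1438     0.03127
  Change     0.001411   -0.004234
  Equil        0.1452     0.02703
  solve Keq expr → x = -0.001411; check Q = 1.3610e-04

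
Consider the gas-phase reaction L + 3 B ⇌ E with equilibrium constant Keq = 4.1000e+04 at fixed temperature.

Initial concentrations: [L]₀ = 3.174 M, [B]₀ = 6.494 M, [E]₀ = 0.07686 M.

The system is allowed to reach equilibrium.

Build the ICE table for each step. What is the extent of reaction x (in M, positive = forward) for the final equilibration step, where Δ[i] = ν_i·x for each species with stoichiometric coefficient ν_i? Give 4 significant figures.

Q₀ = 8.8421e-05 vs Keq = 4.1000e+04 ⇒ Q<K, forward
Step 1:
                    L           B           E
  init          3.174       6.494     0.07686
  Δ            -2.152      -6.456       2.152
  eq            1.022     0.03761       2.229
  solve Keq expr → x = 2.152; check Q = 4.1000e+04

x = 2.152 M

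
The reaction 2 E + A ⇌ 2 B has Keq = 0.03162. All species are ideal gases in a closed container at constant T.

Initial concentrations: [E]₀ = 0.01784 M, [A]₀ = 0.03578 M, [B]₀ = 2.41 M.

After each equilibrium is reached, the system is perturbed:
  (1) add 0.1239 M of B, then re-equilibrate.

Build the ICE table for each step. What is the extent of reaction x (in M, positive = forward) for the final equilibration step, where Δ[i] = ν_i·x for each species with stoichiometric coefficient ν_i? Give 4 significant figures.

Q₀ = 5.1004e+05 vs Keq = 0.03162 ⇒ Q>K, reverse
Step 1:
                   E          A          B
  I          0.01784    0.03578       2.41
  C            2.035      1.018     -2.035
  E            2.053      1.053     0.3747
  solve Keq expr → x = -1.018; check Q = 0.03162
Then add 0.1239 M of B.
Step 2:
                   E          A          B
  I            2.053      1.053     0.4986
  C          0.09721     0.0486   -0.09721
  E             2.15      1.102     0.4014
  solve Keq expr → x = -0.0486; check Q = 0.03162

x = -0.0486 M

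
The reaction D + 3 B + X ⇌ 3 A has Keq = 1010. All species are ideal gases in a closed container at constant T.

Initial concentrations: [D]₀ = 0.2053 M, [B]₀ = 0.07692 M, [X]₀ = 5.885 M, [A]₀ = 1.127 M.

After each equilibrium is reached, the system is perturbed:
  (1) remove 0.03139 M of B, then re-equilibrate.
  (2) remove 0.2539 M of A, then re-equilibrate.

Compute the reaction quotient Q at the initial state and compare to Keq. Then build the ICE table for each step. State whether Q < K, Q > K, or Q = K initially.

Q₀ = 2603; Q > K (proceeds reverse)

Q₀ = 2603 vs Keq = 1010 ⇒ Q>K, reverse
Step 1:
                   D          B          X          A
  I           0.2053    0.07692      5.885      1.127
  C         0.008275    0.02482   0.008275   -0.02482
  E           0.2136     0.1017      5.893      1.102
  solve Keq expr → x = -0.008275; check Q = 1010
Then remove 0.03139 M of B.
Step 2:
                   D          B          X          A
  I           0.2136    0.07035      5.893      1.102
  C         0.009144    0.02743   0.009144   -0.02743
  E           0.2227    0.09778      5.902      1.075
  solve Keq expr → x = -0.009144; check Q = 1010
Then remove 0.2539 M of A.
Step 3:
                   D          B          X          A
  I           0.2227    0.09778      5.902     0.8208
  C        -0.006806   -0.02042  -0.006806    0.02042
  E           0.2159    0.07737      5.896     0.8413
  solve Keq expr → x = 0.006806; check Q = 1010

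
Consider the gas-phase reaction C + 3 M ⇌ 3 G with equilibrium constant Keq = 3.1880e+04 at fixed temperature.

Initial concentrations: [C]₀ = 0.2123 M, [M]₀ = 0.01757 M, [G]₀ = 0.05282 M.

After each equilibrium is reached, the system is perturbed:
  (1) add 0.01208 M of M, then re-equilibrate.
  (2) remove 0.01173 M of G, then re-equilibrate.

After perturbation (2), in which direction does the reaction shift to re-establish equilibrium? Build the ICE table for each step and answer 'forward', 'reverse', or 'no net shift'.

Q₀ = 128 vs Keq = 3.1880e+04 ⇒ Q<K, forward
Step 1:
                    C           M           G
  init         0.2123     0.01757     0.05282
  Δ          -0.00467    -0.01401     0.01401
  eq           0.2076    0.003559     0.06683
  solve Keq expr → x = 0.00467; check Q = 3.1880e+04
Then add 0.01208 M of M.
Step 2:
                    C           M           G
  init         0.2076     0.01564     0.06683
  Δ         -0.003815    -0.01144     0.01144
  eq           0.2038    0.004195     0.07828
  solve Keq expr → x = 0.003815; check Q = 3.1880e+04
Then remove 0.01173 M of G.
Step 3:
                    C           M           G
  init         0.2038    0.004195     0.06655
  Δ       -1.9851e-04 -5.9553e-04  5.9553e-04
  eq           0.2036    0.003599     0.06714
  solve Keq expr → x = 1.9851e-04; check Q = 3.1880e+04

Direction: forward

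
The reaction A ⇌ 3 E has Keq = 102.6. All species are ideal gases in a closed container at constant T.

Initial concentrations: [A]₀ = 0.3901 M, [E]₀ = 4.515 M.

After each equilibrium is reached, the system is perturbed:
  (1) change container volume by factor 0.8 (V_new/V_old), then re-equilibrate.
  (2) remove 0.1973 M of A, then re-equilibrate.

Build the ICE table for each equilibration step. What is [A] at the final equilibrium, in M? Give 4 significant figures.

[A]_eq = 0.7523 M

Q₀ = 235.9 vs Keq = 102.6 ⇒ Q>K, reverse
Step 1:
                   A          E
  init        0.3901      4.515
  Δ           0.1978    -0.5933
  eq          0.5879      3.922
  solve Keq expr → x = -0.1978; check Q = 102.6
Then change container volume by factor 0.8 (V_new/V_old).
Step 2:
                   A          E
  init        0.7348      4.902
  Δ            0.141     -0.423
  eq          0.8758      4.479
  solve Keq expr → x = -0.141; check Q = 102.6
Then remove 0.1973 M of A.
Step 3:
                   A          E
  init        0.6785      4.479
  Δ          0.07378    -0.2213
  eq          0.7523      4.258
  solve Keq expr → x = -0.07378; check Q = 102.6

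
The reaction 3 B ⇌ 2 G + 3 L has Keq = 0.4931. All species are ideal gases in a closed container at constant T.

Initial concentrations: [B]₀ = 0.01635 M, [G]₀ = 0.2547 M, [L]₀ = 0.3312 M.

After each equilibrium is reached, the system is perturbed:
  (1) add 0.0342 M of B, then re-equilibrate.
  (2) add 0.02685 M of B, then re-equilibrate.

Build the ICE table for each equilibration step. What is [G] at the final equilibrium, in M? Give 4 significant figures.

[G]_eq = 0.2203 M

Q₀ = 539.2 vs Keq = 0.4931 ⇒ Q>K, reverse
Step 1:
                  B         G         L
  Initial   0.01635    0.2547    0.3312
  Change    0.08772  -0.05848  -0.08772
  Equil      0.1041    0.1962    0.2435
  solve Keq expr → x = -0.02924; check Q = 0.4931
Then add 0.0342 M of B.
Step 2:
                  B         G         L
  Initial    0.1383    0.1962    0.2435
  Change   -0.02036   0.01357   0.02036
  Equil      0.1179    0.2098    0.2638
  solve Keq expr → x = 0.006786; check Q = 0.4931
Then add 0.02685 M of B.
Step 3:
                  B         G         L
  Initial    0.1448    0.2098    0.2638
  Change   -0.01571   0.01047   0.01571
  Equil      0.1291    0.2203    0.2795
  solve Keq expr → x = 0.005236; check Q = 0.4931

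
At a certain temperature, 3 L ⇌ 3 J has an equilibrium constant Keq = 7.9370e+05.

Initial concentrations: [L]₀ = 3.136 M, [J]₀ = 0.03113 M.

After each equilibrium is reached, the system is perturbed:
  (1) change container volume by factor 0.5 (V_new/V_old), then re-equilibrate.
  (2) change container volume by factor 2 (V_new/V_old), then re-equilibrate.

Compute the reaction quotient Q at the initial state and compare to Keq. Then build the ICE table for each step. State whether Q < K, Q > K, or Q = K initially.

Q₀ = 9.7816e-07; Q < K (proceeds forward)

Q₀ = 9.7816e-07 vs Keq = 7.9370e+05 ⇒ Q<K, forward
Step 1:
                  L         J
  init        3.136   0.03113
  Δ          -3.102     3.102
  eq        0.03384     3.133
  solve Keq expr → x = 1.034; check Q = 7.9370e+05
Then change container volume by factor 0.5 (V_new/V_old).
Step 2:
                  L         J
  init      0.06768     6.267
  Δ               0         0
  eq        0.06768     6.267
  solve Keq expr → x = 0; check Q = 7.9370e+05
Then change container volume by factor 2 (V_new/V_old).
Step 3:
                  L         J
  init      0.03384     3.133
  Δ               0         0
  eq        0.03384     3.133
  solve Keq expr → x = 0; check Q = 7.9370e+05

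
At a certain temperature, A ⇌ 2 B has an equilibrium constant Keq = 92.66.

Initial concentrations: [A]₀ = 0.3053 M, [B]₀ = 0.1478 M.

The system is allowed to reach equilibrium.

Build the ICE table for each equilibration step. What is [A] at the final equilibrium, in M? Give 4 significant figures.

[A]_eq = 0.006012 M

Q₀ = 0.07155 vs Keq = 92.66 ⇒ Q<K, forward
Step 1:
                    A           B
  I            0.3053      0.1478
  C           -0.2993      0.5986
  E          0.006012      0.7464
  solve Keq expr → x = 0.2993; check Q = 92.66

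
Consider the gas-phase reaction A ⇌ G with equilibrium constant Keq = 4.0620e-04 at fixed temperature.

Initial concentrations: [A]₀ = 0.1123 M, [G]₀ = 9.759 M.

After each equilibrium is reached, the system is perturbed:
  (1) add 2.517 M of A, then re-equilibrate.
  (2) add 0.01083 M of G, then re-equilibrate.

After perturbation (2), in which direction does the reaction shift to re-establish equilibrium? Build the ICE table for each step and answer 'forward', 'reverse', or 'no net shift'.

Direction: reverse

Q₀ = 86.9 vs Keq = 4.0620e-04 ⇒ Q>K, reverse
Step 1:
                   A          G
  Initial     0.1123      9.759
  Change       9.755     -9.755
  Equil        9.867   0.004008
  solve Keq expr → x = -9.755; check Q = 4.0620e-04
Then add 2.517 M of A.
Step 2:
                   A          G
  Initial      12.38   0.004008
  Change   -0.001022   0.001022
  Equil        12.38    0.00503
  solve Keq expr → x = 0.001022; check Q = 4.0620e-04
Then add 0.01083 M of G.
Step 3:
                   A          G
  Initial      12.38    0.01586
  Change     0.01083   -0.01083
  Equil        12.39   0.005034
  solve Keq expr → x = -0.01083; check Q = 4.0620e-04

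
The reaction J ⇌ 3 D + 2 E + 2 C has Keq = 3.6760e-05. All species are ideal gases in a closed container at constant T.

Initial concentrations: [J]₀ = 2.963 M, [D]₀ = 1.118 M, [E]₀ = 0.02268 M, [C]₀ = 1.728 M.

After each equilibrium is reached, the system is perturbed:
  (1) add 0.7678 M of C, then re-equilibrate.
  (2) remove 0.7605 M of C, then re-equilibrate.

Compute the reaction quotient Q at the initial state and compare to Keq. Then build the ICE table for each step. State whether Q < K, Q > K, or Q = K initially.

Q₀ = 7.2438e-04 vs Keq = 3.6760e-05 ⇒ Q>K, reverse
Step 1:
                   J          D          E          C
  init         2.963      1.118    0.02268      1.728
  Δ         0.008663   -0.02599   -0.01733   -0.01733
  eq           2.972      1.092   0.005354      1.711
  solve Keq expr → x = -0.008663; check Q = 3.6760e-05
Then add 0.7678 M of C.
Step 2:
                   J          D          E          C
  init         2.972      1.092   0.005354      2.478
  Δ       8.2154e-04  -0.002465  -0.001643  -0.001643
  eq           2.972       1.09   0.003711      2.477
  solve Keq expr → x = -8.2154e-04; check Q = 3.6760e-05
Then remove 0.7605 M of C.
Step 3:
                   J          D          E          C
  init         2.972       1.09   0.003711      1.716
  Δ       -8.1033e-04   0.002431   0.001621   0.001621
  eq           2.972      1.092   0.005332      1.718
  solve Keq expr → x = 8.1033e-04; check Q = 3.6760e-05

Q₀ = 7.2438e-04; Q > K (proceeds reverse)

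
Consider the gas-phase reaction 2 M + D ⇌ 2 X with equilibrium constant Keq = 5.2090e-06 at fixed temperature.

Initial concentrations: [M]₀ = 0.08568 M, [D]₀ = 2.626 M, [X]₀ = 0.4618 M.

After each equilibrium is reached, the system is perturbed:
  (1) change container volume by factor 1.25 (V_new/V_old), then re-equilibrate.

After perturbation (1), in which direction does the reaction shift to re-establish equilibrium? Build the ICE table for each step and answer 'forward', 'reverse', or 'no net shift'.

Direction: reverse

Q₀ = 11.06 vs Keq = 5.2090e-06 ⇒ Q>K, reverse
Step 1:
                    M           D           X
  init        0.08568       2.626      0.4618
  Δ            0.4597      0.2298     -0.4597
  eq           0.5454       2.856    0.002103
  solve Keq expr → x = -0.2298; check Q = 5.2090e-06
Then change container volume by factor 1.25 (V_new/V_old).
Step 2:
                    M           D           X
  init         0.4363       2.285    0.001683
  Δ        1.7702e-04  8.8509e-05 -1.7702e-04
  eq           0.4365       2.285    0.001506
  solve Keq expr → x = -8.8509e-05; check Q = 5.2090e-06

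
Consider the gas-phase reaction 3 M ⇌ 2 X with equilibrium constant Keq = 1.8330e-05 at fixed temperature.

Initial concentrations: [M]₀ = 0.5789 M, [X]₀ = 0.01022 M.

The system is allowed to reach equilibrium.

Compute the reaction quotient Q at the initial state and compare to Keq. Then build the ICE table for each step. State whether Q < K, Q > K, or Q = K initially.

Q₀ = 5.3838e-04; Q > K (proceeds reverse)

Q₀ = 5.3838e-04 vs Keq = 1.8330e-05 ⇒ Q>K, reverse
Step 1:
                    M           X
  init         0.5789     0.01022
  Δ           0.01241   -0.008273
  eq           0.5913    0.001947
  solve Keq expr → x = -0.004137; check Q = 1.8330e-05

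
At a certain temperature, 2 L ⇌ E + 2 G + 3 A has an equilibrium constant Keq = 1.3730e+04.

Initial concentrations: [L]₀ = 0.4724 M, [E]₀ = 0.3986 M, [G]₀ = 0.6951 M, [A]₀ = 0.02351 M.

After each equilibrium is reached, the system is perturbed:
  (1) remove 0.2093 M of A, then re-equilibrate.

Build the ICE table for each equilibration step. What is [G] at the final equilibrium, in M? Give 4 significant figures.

Q₀ = 1.1214e-05 vs Keq = 1.3730e+04 ⇒ Q<K, forward
Step 1:
                    L           E           G           A
  Initial      0.4724      0.3986      0.6951     0.02351
  Change      -0.4675      0.2338      0.4675      0.7013
  Equil      0.004869      0.6324       1.163      0.7248
  solve Keq expr → x = 0.2338; check Q = 1.3730e+04
Then remove 0.2093 M of A.
Step 2:
                    L           E           G           A
  Initial    0.004869      0.6324       1.163      0.5155
  Change    -0.001917  9.5843e-04    0.001917    0.002875
  Equil      0.002952      0.6333       1.165      0.5184
  solve Keq expr → x = 9.5843e-04; check Q = 1.3730e+04

[G]_eq = 1.165 M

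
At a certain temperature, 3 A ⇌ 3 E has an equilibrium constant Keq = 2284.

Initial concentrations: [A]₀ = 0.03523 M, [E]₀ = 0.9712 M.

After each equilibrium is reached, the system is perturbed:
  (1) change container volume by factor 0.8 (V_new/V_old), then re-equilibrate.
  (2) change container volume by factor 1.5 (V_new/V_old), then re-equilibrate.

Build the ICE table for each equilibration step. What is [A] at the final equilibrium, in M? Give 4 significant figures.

Q₀ = 2.0950e+04 vs Keq = 2284 ⇒ Q>K, reverse
Step 1:
                  A         E
  Initial   0.03523    0.9712
  Change     0.0358   -0.0358
  Equil     0.07103    0.9354
  solve Keq expr → x = -0.01193; check Q = 2284
Then change container volume by factor 0.8 (V_new/V_old).
Step 2:
                  A         E
  Initial   0.08879     1.169
  Change          0         0
  Equil     0.08879     1.169
  solve Keq expr → x = 0; check Q = 2284
Then change container volume by factor 1.5 (V_new/V_old).
Step 3:
                  A         E
  Initial   0.05919    0.7795
  Change          0         0
  Equil     0.05919    0.7795
  solve Keq expr → x = 0; check Q = 2284

[A]_eq = 0.05919 M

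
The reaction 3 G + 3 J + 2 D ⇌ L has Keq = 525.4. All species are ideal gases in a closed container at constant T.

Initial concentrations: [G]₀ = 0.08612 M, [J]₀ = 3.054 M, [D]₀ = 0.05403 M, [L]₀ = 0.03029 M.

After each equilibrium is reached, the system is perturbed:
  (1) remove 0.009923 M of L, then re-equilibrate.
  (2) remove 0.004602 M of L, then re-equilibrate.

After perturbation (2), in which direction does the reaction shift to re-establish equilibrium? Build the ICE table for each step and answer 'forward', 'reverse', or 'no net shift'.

Direction: forward

Q₀ = 570.3 vs Keq = 525.4 ⇒ Q>K, reverse
Step 1:
                   G          J          D          L
  Initial    0.08612      3.054    0.05403    0.03029
  Change    0.001153   0.001153 7.6834e-04 -3.8417e-04
  Equil      0.08727      3.055     0.0548    0.02991
  solve Keq expr → x = -3.8417e-04; check Q = 525.4
Then remove 0.009923 M of L.
Step 2:
                   G          J          D          L
  Initial    0.08727      3.055     0.0548    0.01998
  Change   -0.005199  -0.005199  -0.003466   0.001733
  Equil      0.08207       3.05    0.05133    0.02172
  solve Keq expr → x = 0.001733; check Q = 525.4
Then remove 0.004602 M of L.
Step 3:
                   G          J          D          L
  Initial    0.08207       3.05    0.05133    0.01711
  Change   -0.002848  -0.002848  -0.001899 9.4948e-04
  Equil      0.07923      3.047    0.04943    0.01806
  solve Keq expr → x = 9.4948e-04; check Q = 525.4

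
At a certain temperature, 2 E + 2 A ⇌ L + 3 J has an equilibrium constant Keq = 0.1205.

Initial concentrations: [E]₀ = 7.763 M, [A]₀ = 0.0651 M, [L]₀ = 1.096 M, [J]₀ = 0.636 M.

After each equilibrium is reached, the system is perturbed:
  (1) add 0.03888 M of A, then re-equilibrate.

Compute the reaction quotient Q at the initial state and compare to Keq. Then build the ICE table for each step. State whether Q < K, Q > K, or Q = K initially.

Q₀ = 1.104; Q > K (proceeds reverse)

Q₀ = 1.104 vs Keq = 0.1205 ⇒ Q>K, reverse
Step 1:
                    E           A           L           J
  I             7.763      0.0651       1.096       0.636
  C           0.07688     0.07688    -0.03844     -0.1153
  E              7.84       0.142       1.058      0.5207
  solve Keq expr → x = -0.03844; check Q = 0.1205
Then add 0.03888 M of A.
Step 2:
                    E           A           L           J
  I              7.84      0.1809       1.058      0.5207
  C          -0.02313    -0.02313     0.01157      0.0347
  E             7.817      0.1577       1.069      0.5554
  solve Keq expr → x = 0.01157; check Q = 0.1205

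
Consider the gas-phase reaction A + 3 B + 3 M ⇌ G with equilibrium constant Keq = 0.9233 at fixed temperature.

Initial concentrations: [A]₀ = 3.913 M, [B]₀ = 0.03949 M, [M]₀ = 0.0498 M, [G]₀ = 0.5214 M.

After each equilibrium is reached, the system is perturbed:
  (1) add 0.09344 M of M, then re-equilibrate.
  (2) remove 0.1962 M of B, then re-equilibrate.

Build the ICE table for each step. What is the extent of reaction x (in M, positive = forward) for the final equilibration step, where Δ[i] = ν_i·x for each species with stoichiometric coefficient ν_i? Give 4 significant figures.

Q₀ = 1.7519e+07 vs Keq = 0.9233 ⇒ Q>K, reverse
Step 1:
                    A           B           M           G
  init          3.913     0.03949      0.0498      0.5214
  Δ            0.2053       0.616       0.616     -0.2053
  eq            4.118      0.6555      0.6658      0.3161
  solve Keq expr → x = -0.2053; check Q = 0.9233
Then add 0.09344 M of M.
Step 2:
                    A           B           M           G
  init          4.118      0.6555      0.7592      0.3161
  Δ          -0.01327    -0.03982    -0.03982     0.01327
  eq            4.105      0.6157      0.7194      0.3293
  solve Keq expr → x = 0.01327; check Q = 0.9233
Then remove 0.1962 M of B.
Step 3:
                    A           B           M           G
  init          4.105      0.4195      0.7194      0.3293
  Δ           0.03347      0.1004      0.1004    -0.03347
  eq            4.139      0.5199      0.8198      0.2959
  solve Keq expr → x = -0.03347; check Q = 0.9233

x = -0.03347 M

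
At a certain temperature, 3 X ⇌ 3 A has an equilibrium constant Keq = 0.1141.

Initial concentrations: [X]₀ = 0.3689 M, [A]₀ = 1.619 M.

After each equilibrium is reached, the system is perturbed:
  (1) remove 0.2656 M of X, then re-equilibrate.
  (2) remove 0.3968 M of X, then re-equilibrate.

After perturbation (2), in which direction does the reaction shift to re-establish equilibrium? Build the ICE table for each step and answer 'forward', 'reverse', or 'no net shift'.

Q₀ = 84.53 vs Keq = 0.1141 ⇒ Q>K, reverse
Step 1:
                    X           A
  I            0.3689       1.619
  C            0.9697     -0.9697
  E             1.339      0.6493
  solve Keq expr → x = -0.3232; check Q = 0.1141
Then remove 0.2656 M of X.
Step 2:
                    X           A
  I             1.073      0.6493
  C           0.08675    -0.08675
  E              1.16      0.5625
  solve Keq expr → x = -0.02892; check Q = 0.1141
Then remove 0.3968 M of X.
Step 3:
                    X           A
  I             0.763      0.5625
  C            0.1296     -0.1296
  E            0.8926      0.4329
  solve Keq expr → x = -0.0432; check Q = 0.1141

Direction: reverse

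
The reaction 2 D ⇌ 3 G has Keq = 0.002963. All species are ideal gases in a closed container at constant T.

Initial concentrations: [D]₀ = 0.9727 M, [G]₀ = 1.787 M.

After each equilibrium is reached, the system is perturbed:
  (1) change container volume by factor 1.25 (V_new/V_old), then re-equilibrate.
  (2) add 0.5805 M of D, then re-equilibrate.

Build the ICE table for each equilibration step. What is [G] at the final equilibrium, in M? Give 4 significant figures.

Q₀ = 6.031 vs Keq = 0.002963 ⇒ Q>K, reverse
Step 1:
                   D          G
  init        0.9727      1.787
  Δ            1.039     -1.558
  eq           2.011     0.2289
  solve Keq expr → x = -0.5194; check Q = 0.002963
Then change container volume by factor 1.25 (V_new/V_old).
Step 2:
                   D          G
  init         1.609     0.1831
  Δ        -0.008938    0.01341
  eq             1.6     0.1965
  solve Keq expr → x = 0.004469; check Q = 0.002963
Then add 0.5805 M of D.
Step 3:
                   D          G
  init         2.181     0.1965
  Δ         -0.02861    0.04292
  eq           2.152     0.2394
  solve Keq expr → x = 0.01431; check Q = 0.002963

[G]_eq = 0.2394 M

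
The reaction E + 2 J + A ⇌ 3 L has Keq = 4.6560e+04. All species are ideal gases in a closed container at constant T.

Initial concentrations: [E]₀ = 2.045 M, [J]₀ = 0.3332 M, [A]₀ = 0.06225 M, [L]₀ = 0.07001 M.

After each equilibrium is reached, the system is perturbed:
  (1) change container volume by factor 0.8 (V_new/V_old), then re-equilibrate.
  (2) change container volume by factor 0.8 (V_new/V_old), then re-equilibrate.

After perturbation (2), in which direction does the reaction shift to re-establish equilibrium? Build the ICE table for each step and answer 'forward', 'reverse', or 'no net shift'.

Q₀ = 0.02428 vs Keq = 4.6560e+04 ⇒ Q<K, forward
Step 1:
                    E           J           A           L
  I             2.045      0.3332     0.06225     0.07001
  C          -0.06225     -0.1245    -0.06225      0.1867
  E             1.983      0.2087  4.2088e-06      0.2567
  solve Keq expr → x = 0.06225; check Q = 4.6560e+04
Then change container volume by factor 0.8 (V_new/V_old).
Step 2:
                    E           J           A           L
  I             2.478      0.2609  5.2610e-06      0.3209
  C       -1.0520e-06 -2.1040e-06 -1.0520e-06  3.1560e-06
  E             2.478      0.2609  4.2090e-06      0.3209
  solve Keq expr → x = 1.0520e-06; check Q = 4.6560e+04
Then change container volume by factor 0.8 (V_new/V_old).
Step 3:
                    E           J           A           L
  I             3.098      0.3261  5.2612e-06      0.4012
  C       -1.0521e-06 -2.1042e-06 -1.0521e-06  3.1563e-06
  E             3.098      0.3261  4.2091e-06      0.4012
  solve Keq expr → x = 1.0521e-06; check Q = 4.6560e+04

Direction: forward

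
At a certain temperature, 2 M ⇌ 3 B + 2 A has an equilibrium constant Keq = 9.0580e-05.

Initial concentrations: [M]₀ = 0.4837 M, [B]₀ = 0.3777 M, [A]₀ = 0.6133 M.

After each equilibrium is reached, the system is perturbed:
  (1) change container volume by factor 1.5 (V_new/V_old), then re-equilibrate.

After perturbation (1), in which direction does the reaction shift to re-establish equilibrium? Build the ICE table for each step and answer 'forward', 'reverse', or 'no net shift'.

Direction: forward

Q₀ = 0.08662 vs Keq = 9.0580e-05 ⇒ Q>K, reverse
Step 1:
                    M           B           A
  I            0.4837      0.3777      0.6133
  C            0.2089     -0.3134     -0.2089
  E            0.6926     0.06429      0.4044
  solve Keq expr → x = -0.1045; check Q = 9.0580e-05
Then change container volume by factor 1.5 (V_new/V_old).
Step 2:
                    M           B           A
  I            0.4618     0.04286      0.2696
  C          -0.01229     0.01844     0.01229
  E            0.4495      0.0613      0.2819
  solve Keq expr → x = 0.006145; check Q = 9.0580e-05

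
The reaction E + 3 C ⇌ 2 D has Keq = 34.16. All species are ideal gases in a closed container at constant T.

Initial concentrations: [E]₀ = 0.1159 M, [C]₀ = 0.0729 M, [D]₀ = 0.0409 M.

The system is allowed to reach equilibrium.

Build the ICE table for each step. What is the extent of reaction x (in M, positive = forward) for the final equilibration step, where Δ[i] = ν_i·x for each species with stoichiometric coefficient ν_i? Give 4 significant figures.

x = -3.7732e-04 M

Q₀ = 37.25 vs Keq = 34.16 ⇒ Q>K, reverse
Step 1:
                  E         C         D
  init       0.1159    0.0729    0.0409
  Δ       3.7732e-04  0.001132 -7.5464e-04
  eq         0.1163   0.07403   0.04015
  solve Keq expr → x = -3.7732e-04; check Q = 34.16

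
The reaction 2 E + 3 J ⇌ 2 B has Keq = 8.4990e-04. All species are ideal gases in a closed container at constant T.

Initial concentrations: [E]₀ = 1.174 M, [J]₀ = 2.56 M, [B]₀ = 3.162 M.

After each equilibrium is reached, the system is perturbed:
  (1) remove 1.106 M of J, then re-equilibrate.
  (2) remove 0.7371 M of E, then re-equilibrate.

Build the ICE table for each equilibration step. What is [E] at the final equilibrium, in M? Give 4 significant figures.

[E]_eq = 2.734 M

Q₀ = 0.4324 vs Keq = 8.4990e-04 ⇒ Q>K, reverse
Step 1:
                  E         J         B
  Initial     1.174      2.56     3.162
  Change      1.973     2.959    -1.973
  Equil       3.147     5.519     1.189
  solve Keq expr → x = -0.9863; check Q = 8.4990e-04
Then remove 1.106 M of J.
Step 2:
                  E         J         B
  Initial     3.147     4.413     1.189
  Change      0.195    0.2925    -0.195
  Equil       3.342     4.705    0.9944
  solve Keq expr → x = -0.0975; check Q = 8.4990e-04
Then remove 0.7371 M of E.
Step 3:
                  E         J         B
  Initial     2.605     4.705    0.9944
  Change     0.1297    0.1946   -0.1297
  Equil       2.734       4.9    0.8646
  solve Keq expr → x = -0.06487; check Q = 8.4990e-04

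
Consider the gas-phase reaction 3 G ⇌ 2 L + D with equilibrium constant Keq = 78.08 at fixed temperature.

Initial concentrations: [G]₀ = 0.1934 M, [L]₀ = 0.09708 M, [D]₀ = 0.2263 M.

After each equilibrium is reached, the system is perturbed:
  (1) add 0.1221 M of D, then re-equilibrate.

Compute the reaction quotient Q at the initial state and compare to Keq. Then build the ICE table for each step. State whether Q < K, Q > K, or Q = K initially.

Q₀ = 0.2948 vs Keq = 78.08 ⇒ Q<K, forward
Step 1:
                    G           L           D
  I            0.1934     0.09708      0.2263
  C           -0.1428     0.09519     0.04759
  E           0.05062      0.1923      0.2739
  solve Keq expr → x = 0.04759; check Q = 78.08
Then add 0.1221 M of D.
Step 2:
                    G           L           D
  I           0.05062      0.1923       0.396
  C          0.005762   -0.003841   -0.001921
  E           0.05638      0.1884      0.3941
  solve Keq expr → x = -0.001921; check Q = 78.08

Q₀ = 0.2948; Q < K (proceeds forward)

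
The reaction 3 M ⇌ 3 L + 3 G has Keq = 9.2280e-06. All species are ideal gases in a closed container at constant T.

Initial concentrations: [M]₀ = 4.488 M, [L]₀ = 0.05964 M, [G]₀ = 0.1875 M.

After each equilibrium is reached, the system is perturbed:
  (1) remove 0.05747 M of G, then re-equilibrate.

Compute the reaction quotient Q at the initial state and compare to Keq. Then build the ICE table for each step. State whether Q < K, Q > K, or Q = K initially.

Q₀ = 1.5469e-08 vs Keq = 9.2280e-06 ⇒ Q<K, forward
Step 1:
                   M          L          G
  I            4.488    0.05964     0.1875
  C          -0.1836     0.1836     0.1836
  E            4.304     0.2433     0.3711
  solve Keq expr → x = 0.06121; check Q = 9.2280e-06
Then remove 0.05747 M of G.
Step 2:
                   M          L          G
  I            4.304     0.2433     0.3137
  C         -0.02326    0.02326    0.02326
  E            4.281     0.2665     0.3369
  solve Keq expr → x = 0.007752; check Q = 9.2280e-06

Q₀ = 1.5469e-08; Q < K (proceeds forward)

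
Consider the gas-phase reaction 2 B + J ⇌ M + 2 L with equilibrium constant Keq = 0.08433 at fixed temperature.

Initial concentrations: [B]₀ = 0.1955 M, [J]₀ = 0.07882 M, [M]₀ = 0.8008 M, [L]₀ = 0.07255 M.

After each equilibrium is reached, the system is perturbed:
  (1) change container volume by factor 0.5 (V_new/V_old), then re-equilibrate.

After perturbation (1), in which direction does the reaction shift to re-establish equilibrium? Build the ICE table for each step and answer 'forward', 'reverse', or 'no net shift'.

Q₀ = 1.399 vs Keq = 0.08433 ⇒ Q>K, reverse
Step 1:
                    B           J           M           L
  init         0.1955     0.07882      0.8008     0.07255
  Δ             0.047      0.0235     -0.0235      -0.047
  eq           0.2425      0.1023      0.7773     0.02555
  solve Keq expr → x = -0.0235; check Q = 0.08433
Then change container volume by factor 0.5 (V_new/V_old).
Step 2:
                    B           J           M           L
  init          0.485      0.2046       1.555      0.0511
  Δ                 0           0           0           0
  eq            0.485      0.2046       1.555      0.0511
  solve Keq expr → x = 0; check Q = 0.08433

Direction: no net shift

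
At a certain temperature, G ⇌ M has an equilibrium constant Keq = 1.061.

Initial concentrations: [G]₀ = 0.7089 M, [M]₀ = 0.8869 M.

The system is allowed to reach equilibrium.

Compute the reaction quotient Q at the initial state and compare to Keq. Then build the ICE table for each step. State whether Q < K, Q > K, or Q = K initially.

Q₀ = 1.251; Q > K (proceeds reverse)

Q₀ = 1.251 vs Keq = 1.061 ⇒ Q>K, reverse
Step 1:
                    G           M
  Initial      0.7089      0.8869
  Change      0.06538    -0.06538
  Equil        0.7743      0.8215
  solve Keq expr → x = -0.06538; check Q = 1.061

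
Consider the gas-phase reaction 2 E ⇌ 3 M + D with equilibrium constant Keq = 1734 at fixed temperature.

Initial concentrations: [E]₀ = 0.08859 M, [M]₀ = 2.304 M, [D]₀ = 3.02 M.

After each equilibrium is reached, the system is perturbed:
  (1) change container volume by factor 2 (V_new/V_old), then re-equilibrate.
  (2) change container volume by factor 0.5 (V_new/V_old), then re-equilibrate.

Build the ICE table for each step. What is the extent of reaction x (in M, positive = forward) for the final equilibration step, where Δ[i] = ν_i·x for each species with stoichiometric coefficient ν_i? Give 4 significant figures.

x = -0.03212 M

Q₀ = 4706 vs Keq = 1734 ⇒ Q>K, reverse
Step 1:
                  E         M         D
  init      0.08859     2.304      3.02
  Δ         0.04975  -0.07463  -0.02488
  eq         0.1383     2.229     2.995
  solve Keq expr → x = -0.02488; check Q = 1734
Then change container volume by factor 2 (V_new/V_old).
Step 2:
                  E         M         D
  init      0.06917     1.115     1.498
  Δ        -0.03212   0.04818   0.01606
  eq        0.03705     1.163     1.514
  solve Keq expr → x = 0.01606; check Q = 1734
Then change container volume by factor 0.5 (V_new/V_old).
Step 3:
                  E         M         D
  init       0.0741     2.326     3.027
  Δ         0.06424  -0.09637  -0.03212
  eq         0.1383     2.229     2.995
  solve Keq expr → x = -0.03212; check Q = 1734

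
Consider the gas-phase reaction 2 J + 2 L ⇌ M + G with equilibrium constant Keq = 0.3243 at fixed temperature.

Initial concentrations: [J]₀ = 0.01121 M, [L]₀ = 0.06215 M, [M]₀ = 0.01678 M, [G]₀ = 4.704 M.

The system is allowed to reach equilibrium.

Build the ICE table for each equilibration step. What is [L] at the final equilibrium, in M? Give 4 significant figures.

Q₀ = 1.6262e+05 vs Keq = 0.3243 ⇒ Q>K, reverse
Step 1:
                   J          L          M          G
  I          0.01121    0.06215    0.01678      4.704
  C          0.03356    0.03356   -0.01678   -0.01678
  E          0.04477    0.09571 1.2701e-06      4.687
  solve Keq expr → x = -0.01678; check Q = 0.3243

[L]_eq = 0.09571 M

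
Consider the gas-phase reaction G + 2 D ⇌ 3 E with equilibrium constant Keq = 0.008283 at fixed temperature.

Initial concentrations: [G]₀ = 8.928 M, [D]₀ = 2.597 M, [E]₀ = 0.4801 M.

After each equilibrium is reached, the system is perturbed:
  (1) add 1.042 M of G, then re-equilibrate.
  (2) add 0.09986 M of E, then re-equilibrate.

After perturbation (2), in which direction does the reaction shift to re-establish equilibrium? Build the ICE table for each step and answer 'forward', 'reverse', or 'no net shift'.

Q₀ = 0.001838 vs Keq = 0.008283 ⇒ Q<K, forward
Step 1:
                   G          D          E
  Initial      8.928      2.597     0.4801
  Change    -0.09096    -0.1819     0.2729
  Equil        8.837      2.415      0.753
  solve Keq expr → x = 0.09096; check Q = 0.008283
Then add 1.042 M of G.
Step 2:
                   G          D          E
  Initial      9.879      2.415      0.753
  Change   -0.008242   -0.01648    0.02473
  Equil        9.871      2.399     0.7777
  solve Keq expr → x = 0.008242; check Q = 0.008283
Then add 0.09986 M of E.
Step 3:
                   G          D          E
  Initial      9.871      2.399     0.8776
  Change     0.02888    0.05777   -0.08665
  Equil          9.9      2.456     0.7909
  solve Keq expr → x = -0.02888; check Q = 0.008283

Direction: reverse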